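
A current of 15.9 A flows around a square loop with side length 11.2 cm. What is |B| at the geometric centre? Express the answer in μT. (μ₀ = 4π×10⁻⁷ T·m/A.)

B ≈ 161 μT

Each side is a finite straight segment at perpendicular distance d = a/(2 tan(π/4)) = 0.056 m from the centre, with end-angles ±π/4.
One side contributes B₁ = (μ₀I/4πd)·2 sin(π/4) = 4.02×10⁻⁵ T.
All 4 sides add in the same direction: B = 4 × 4.02×10⁻⁵ = 1.61×10⁻⁴ T.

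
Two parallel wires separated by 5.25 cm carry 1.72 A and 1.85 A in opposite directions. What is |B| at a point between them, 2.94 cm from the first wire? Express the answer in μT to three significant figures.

B ≈ 27.7 μT

Each long wire gives B = μ₀I/(2πd). Distances are d₁ = 0.0294 m and d₂ = 0.0231 m.
B₁ = 1.17×10⁻⁵ T, B₂ = 1.60×10⁻⁵ T.
Between antiparallel currents both contributions point the same way, so they add. B = B₁ + B₂ = 1.17×10⁻⁵ + 1.60×10⁻⁵ = 2.77×10⁻⁵ T.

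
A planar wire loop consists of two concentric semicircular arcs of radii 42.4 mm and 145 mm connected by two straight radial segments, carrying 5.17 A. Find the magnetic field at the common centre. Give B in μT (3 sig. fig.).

The radial connectors point toward the centre, so dl × r̂ = 0 and they contribute nothing.
Each semicircle gives μ₀I/(4R): inner arc 3.83×10⁻⁵ T, outer arc 1.12×10⁻⁵ T.
The two arcs carry current in opposite angular senses, so their fields oppose: B = |3.83×10⁻⁵ − 1.12×10⁻⁵| = 2.71×10⁻⁵ T.

B ≈ 27.1 μT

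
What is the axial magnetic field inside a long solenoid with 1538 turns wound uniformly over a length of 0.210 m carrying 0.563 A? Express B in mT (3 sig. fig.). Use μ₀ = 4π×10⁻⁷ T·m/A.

Inside a long solenoid, B = μ₀nI with n = 7324 turns/m.
B = 4π×10⁻⁷ × 7324 × 0.563 = 5.18×10⁻³ T.

B ≈ 5.18 mT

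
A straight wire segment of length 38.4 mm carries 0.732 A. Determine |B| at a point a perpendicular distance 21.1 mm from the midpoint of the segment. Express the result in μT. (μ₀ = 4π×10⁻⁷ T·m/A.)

For a finite straight segment, B = (μ₀I/4πd)(sinθ₁ + sinθ₂), where θ₁, θ₂ are the angles from the perpendicular to each end.
The perpendicular from the point meets the wire at its midpoint, so each end is L/2 = 0.0192 m away along the wire.
sinθ₁ = 0.0192/√(0.0192²+0.0211²) = 0.6730; sinθ₂ = 0.0192/√(0.0192²+0.0211²) = 0.6730.
B = (4π×10⁻⁷ × 0.732) / (4π × 0.0211) × (0.6730 + 0.6730) = 4.67×10⁻⁶ T.

B ≈ 4.67 μT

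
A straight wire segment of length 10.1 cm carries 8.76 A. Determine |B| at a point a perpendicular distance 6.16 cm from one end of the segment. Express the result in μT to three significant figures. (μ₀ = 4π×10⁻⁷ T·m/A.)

For a finite straight segment, B = (μ₀I/4πd)(sinθ₁ + sinθ₂), where θ₁, θ₂ are the angles from the perpendicular to each end.
The perpendicular foot is at one end, so the two end-offsets along the wire are 0 and L = 0.101 m.
sinθ₁ = 0/√(0²+0.0616²) = 0.0000; sinθ₂ = 0.101/√(0.101²+0.0616²) = 0.8537.
B = (4π×10⁻⁷ × 8.76) / (4π × 0.0616) × (0.0000 + 0.8537) = 1.21×10⁻⁵ T.

B ≈ 12.1 μT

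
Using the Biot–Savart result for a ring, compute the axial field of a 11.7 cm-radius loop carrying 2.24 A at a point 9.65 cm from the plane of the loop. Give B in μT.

On the axis of a circular loop, B = μ₀IR² / [2(R²+z²)^(3/2)].
R² + z² = (0.117)² + (0.0965)² = 0.023 m², and (R²+z²)^(3/2) = 3.49×10⁻³ m³.
B = (4π×10⁻⁷ × 2.24 × 0.01369) / (2 × 3.49×10⁻³) = 5.52×10⁻⁶ T.

B ≈ 5.52 μT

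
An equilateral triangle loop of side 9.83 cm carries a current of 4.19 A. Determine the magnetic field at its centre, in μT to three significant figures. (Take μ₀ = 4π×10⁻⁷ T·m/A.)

Each side is a finite straight segment at perpendicular distance d = a/(2 tan(π/3)) = 0.02838 m from the centre, with end-angles ±π/3.
One side contributes B₁ = (μ₀I/4πd)·2 sin(π/3) = 2.56×10⁻⁵ T.
All 3 sides add in the same direction: B = 3 × 2.56×10⁻⁵ = 7.67×10⁻⁵ T.

B ≈ 76.7 μT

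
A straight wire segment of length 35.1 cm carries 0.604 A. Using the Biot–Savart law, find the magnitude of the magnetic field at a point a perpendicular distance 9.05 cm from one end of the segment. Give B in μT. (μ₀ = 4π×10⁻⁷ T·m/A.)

B ≈ 0.646 μT

For a finite straight segment, B = (μ₀I/4πd)(sinθ₁ + sinθ₂), where θ₁, θ₂ are the angles from the perpendicular to each end.
The perpendicular foot is at one end, so the two end-offsets along the wire are 0 and L = 0.351 m.
sinθ₁ = 0/√(0²+0.0905²) = 0.0000; sinθ₂ = 0.351/√(0.351²+0.0905²) = 0.9683.
B = (4π×10⁻⁷ × 0.604) / (4π × 0.0905) × (0.0000 + 0.9683) = 6.46×10⁻⁷ T.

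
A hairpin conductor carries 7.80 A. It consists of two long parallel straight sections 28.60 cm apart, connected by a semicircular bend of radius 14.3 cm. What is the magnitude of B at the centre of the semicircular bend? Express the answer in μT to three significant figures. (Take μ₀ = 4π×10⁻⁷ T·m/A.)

B ≈ 28.0 μT

The semicircular arc contributes B_arc = μ₀I·π/(4πR) = μ₀I/(4R) = 1.71×10⁻⁵ T.
Each semi-infinite lead is at perpendicular distance R = 0.143 m from the centre, with the perpendicular foot at its near end, so it contributes μ₀I/(4πR); both point the same way, together 1.09×10⁻⁵ T.
Arc and leads all point the same direction: B = 1.71×10⁻⁵ + 1.09×10⁻⁵ = 2.80×10⁻⁵ T.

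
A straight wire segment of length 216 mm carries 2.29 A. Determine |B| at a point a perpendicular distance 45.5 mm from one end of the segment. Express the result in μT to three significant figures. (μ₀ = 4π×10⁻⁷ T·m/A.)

For a finite straight segment, B = (μ₀I/4πd)(sinθ₁ + sinθ₂), where θ₁, θ₂ are the angles from the perpendicular to each end.
The perpendicular foot is at one end, so the two end-offsets along the wire are 0 and L = 0.216 m.
sinθ₁ = 0/√(0²+0.0455²) = 0.0000; sinθ₂ = 0.216/√(0.216²+0.0455²) = 0.9785.
B = (4π×10⁻⁷ × 2.29) / (4π × 0.0455) × (0.0000 + 0.9785) = 4.92×10⁻⁶ T.

B ≈ 4.92 μT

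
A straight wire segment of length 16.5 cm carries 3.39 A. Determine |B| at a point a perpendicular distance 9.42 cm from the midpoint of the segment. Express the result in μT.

B ≈ 4.74 μT

For a finite straight segment, B = (μ₀I/4πd)(sinθ₁ + sinθ₂), where θ₁, θ₂ are the angles from the perpendicular to each end.
The perpendicular from the point meets the wire at its midpoint, so each end is L/2 = 0.0825 m away along the wire.
sinθ₁ = 0.0825/√(0.0825²+0.0942²) = 0.6588; sinθ₂ = 0.0825/√(0.0825²+0.0942²) = 0.6588.
B = (4π×10⁻⁷ × 3.39) / (4π × 0.0942) × (0.6588 + 0.6588) = 4.74×10⁻⁶ T.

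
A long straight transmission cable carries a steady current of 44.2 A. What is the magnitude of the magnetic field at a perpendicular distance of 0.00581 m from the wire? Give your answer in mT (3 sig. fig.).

For an infinitely long straight wire, B = μ₀I/(2πd).
B = (4π×10⁻⁷ × 44.2) / (2π × 0.00581) = 1.52×10⁻³ T.

B ≈ 1.52 mT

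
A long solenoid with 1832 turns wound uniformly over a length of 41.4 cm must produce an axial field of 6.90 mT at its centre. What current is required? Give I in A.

I ≈ 1.24 A

Inside a long solenoid B = μ₀nI with n = 4425 m⁻¹, so I = B/(μ₀n).
I = 6.90×10⁻³ / (4π×10⁻⁷ × 4425) = 1.24 A.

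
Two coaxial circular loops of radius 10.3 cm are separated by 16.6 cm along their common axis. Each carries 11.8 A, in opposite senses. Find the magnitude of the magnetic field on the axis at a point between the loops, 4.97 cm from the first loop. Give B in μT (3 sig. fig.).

Each loop contributes B = μ₀IR²/[2(R²+z²)^(3/2)] on the axis, with z measured from that loop.
Loop 1 (z = 0.0497 m): B₁ = 5.26×10⁻⁵ T. Loop 2 (z = 0.1163 m): B₂ = 2.10×10⁻⁵ T.
The fields oppose: B = |B₁ − B₂| = 3.16×10⁻⁵ T.

B ≈ 31.6 μT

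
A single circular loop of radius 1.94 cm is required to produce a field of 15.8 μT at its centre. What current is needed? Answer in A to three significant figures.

At the centre of a circular loop B = μ₀I/(2R), so I = 2RB/μ₀.
With R = 0.0194 m, I = 2 × 0.0194 × 1.58×10⁻⁵ / (4π×10⁻⁷) = 0.488 A.

I ≈ 0.488 A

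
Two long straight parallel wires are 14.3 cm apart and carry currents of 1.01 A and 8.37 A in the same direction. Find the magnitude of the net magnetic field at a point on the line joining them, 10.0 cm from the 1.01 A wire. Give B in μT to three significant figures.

B ≈ 36.9 μT

Each long wire gives B = μ₀I/(2πd). Distances are d₁ = 0.1 m and d₂ = 0.043 m.
B₁ = 2.02×10⁻⁶ T, B₂ = 3.89×10⁻⁵ T.
Between parallel currents the two contributions point in opposite directions, so they subtract. B = |B₁ − B₂| = |2.02×10⁻⁶ − 3.89×10⁻⁵| = 3.69×10⁻⁵ T.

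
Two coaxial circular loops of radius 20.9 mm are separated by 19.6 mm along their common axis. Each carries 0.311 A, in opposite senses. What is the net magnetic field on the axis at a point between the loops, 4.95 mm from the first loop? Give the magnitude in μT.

B ≈ 3.48 μT

Each loop contributes B = μ₀IR²/[2(R²+z²)^(3/2)] on the axis, with z measured from that loop.
Loop 1 (z = 0.00495 m): B₁ = 8.61×10⁻⁶ T. Loop 2 (z = 0.01465 m): B₂ = 5.13×10⁻⁶ T.
The fields oppose: B = |B₁ − B₂| = 3.48×10⁻⁶ T.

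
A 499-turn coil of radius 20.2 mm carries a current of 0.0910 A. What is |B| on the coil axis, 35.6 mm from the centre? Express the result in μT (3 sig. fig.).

B ≈ 170 μT

For an N-turn flat coil, B = Nμ₀IR²/[2(R²+z²)^(3/2)] with R = 0.0202 m, z = 0.0356 m.
B = 499 × 3.40×10⁻⁷ T = 1.70×10⁻⁴ T.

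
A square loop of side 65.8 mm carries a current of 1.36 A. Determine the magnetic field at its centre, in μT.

B ≈ 23.4 μT

Each side is a finite straight segment at perpendicular distance d = a/(2 tan(π/4)) = 0.0329 m from the centre, with end-angles ±π/4.
One side contributes B₁ = (μ₀I/4πd)·2 sin(π/4) = 5.85×10⁻⁶ T.
All 4 sides add in the same direction: B = 4 × 5.85×10⁻⁶ = 2.34×10⁻⁵ T.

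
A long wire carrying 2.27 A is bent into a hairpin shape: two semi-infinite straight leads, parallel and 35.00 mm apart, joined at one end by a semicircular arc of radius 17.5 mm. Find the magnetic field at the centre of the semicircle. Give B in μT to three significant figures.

The semicircular arc contributes B_arc = μ₀I·π/(4πR) = μ₀I/(4R) = 4.08×10⁻⁵ T.
Each semi-infinite lead is at perpendicular distance R = 0.0175 m from the centre, with the perpendicular foot at its near end, so it contributes μ₀I/(4πR); both point the same way, together 2.59×10⁻⁵ T.
Arc and leads all point the same direction: B = 4.08×10⁻⁵ + 2.59×10⁻⁵ = 6.67×10⁻⁵ T.

B ≈ 66.7 μT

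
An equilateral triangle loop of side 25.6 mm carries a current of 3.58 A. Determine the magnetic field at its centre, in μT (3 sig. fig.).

Each side is a finite straight segment at perpendicular distance d = a/(2 tan(π/3)) = 0.00739 m from the centre, with end-angles ±π/3.
One side contributes B₁ = (μ₀I/4πd)·2 sin(π/3) = 8.39×10⁻⁵ T.
All 3 sides add in the same direction: B = 3 × 8.39×10⁻⁵ = 2.52×10⁻⁴ T.

B ≈ 252 μT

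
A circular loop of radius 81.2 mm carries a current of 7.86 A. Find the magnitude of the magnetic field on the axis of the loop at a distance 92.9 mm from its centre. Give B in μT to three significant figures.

On the axis of a circular loop, B = μ₀IR² / [2(R²+z²)^(3/2)].
R² + z² = (0.0812)² + (0.0929)² = 0.01522 m², and (R²+z²)^(3/2) = 1.88×10⁻³ m³.
B = (4π×10⁻⁷ × 7.86 × 0.006593) / (2 × 1.88×10⁻³) = 1.73×10⁻⁵ T.

B ≈ 17.3 μT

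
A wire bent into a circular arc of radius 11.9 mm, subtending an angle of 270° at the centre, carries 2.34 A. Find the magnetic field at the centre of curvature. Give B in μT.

B ≈ 92.7 μT

The Biot–Savart field of a circular arc at its centre is B = μ₀Iφ/(4πR), with φ = 4.712 rad.
B = (4π×10⁻⁷ × 2.34 × 4.712) / (4π × 0.0119) = 9.27×10⁻⁵ T.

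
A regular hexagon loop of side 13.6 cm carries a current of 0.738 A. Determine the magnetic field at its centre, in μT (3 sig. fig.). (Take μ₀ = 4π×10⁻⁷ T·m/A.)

Each side is a finite straight segment at perpendicular distance d = a/(2 tan(π/6)) = 0.1178 m from the centre, with end-angles ±π/6.
One side contributes B₁ = (μ₀I/4πd)·2 sin(π/6) = 6.27×10⁻⁷ T.
All 6 sides add in the same direction: B = 6 × 6.27×10⁻⁷ = 3.76×10⁻⁶ T.

B ≈ 3.76 μT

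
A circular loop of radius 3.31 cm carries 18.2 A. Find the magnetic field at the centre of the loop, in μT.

At the centre of a circular loop the Biot–Savart law gives B = μ₀I/(2R).
B = (4π×10⁻⁷ × 18.2) / (2 × 0.0331) = 3.45×10⁻⁴ T.

B ≈ 345 μT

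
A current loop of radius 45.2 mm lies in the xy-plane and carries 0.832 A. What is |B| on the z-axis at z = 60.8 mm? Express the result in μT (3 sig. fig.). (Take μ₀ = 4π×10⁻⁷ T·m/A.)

On the axis of a circular loop, B = μ₀IR² / [2(R²+z²)^(3/2)].
R² + z² = (0.0452)² + (0.0608)² = 0.00574 m², and (R²+z²)^(3/2) = 4.35×10⁻⁴ m³.
B = (4π×10⁻⁷ × 0.832 × 0.002043) / (2 × 4.35×10⁻⁴) = 2.46×10⁻⁶ T.

B ≈ 2.46 μT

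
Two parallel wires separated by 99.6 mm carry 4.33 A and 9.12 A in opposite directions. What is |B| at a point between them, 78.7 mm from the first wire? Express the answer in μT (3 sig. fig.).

Each long wire gives B = μ₀I/(2πd). Distances are d₁ = 0.0787 m and d₂ = 0.0209 m.
B₁ = 1.10×10⁻⁵ T, B₂ = 8.73×10⁻⁵ T.
Between antiparallel currents both contributions point the same way, so they add. B = B₁ + B₂ = 1.10×10⁻⁵ + 8.73×10⁻⁵ = 9.83×10⁻⁵ T.

B ≈ 98.3 μT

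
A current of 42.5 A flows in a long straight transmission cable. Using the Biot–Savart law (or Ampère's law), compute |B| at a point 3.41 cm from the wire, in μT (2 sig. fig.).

B ≈ 250 μT

For an infinitely long straight wire, B = μ₀I/(2πd).
B = (4π×10⁻⁷ × 42.5) / (2π × 0.0341) = 2.49×10⁻⁴ T.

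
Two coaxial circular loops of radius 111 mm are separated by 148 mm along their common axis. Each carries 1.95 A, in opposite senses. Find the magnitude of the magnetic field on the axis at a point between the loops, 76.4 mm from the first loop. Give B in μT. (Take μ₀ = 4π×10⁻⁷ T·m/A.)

Each loop contributes B = μ₀IR²/[2(R²+z²)^(3/2)] on the axis, with z measured from that loop.
Loop 1 (z = 0.0764 m): B₁ = 6.17×10⁻⁶ T. Loop 2 (z = 0.0716 m): B₂ = 6.55×10⁻⁶ T.
The fields oppose: B = |B₁ − B₂| = 3.81×10⁻⁷ T.

B ≈ 0.381 μT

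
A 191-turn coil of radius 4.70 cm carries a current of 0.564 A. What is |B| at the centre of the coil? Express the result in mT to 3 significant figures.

B ≈ 1.44 mT

For an N-turn flat coil, B = Nμ₀I/(2R) with R = 0.047 m.
B = 191 × 7.54×10⁻⁶ T = 1.44×10⁻³ T.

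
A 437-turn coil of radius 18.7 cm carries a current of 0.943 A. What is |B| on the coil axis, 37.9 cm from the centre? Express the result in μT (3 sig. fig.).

B ≈ 120 μT

For an N-turn flat coil, B = Nμ₀IR²/[2(R²+z²)^(3/2)] with R = 0.187 m, z = 0.379 m.
B = 437 × 2.74×10⁻⁷ T = 1.20×10⁻⁴ T.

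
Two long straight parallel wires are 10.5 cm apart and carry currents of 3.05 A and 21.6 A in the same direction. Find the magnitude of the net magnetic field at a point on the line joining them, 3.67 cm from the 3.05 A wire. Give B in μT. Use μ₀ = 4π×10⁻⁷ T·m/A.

Each long wire gives B = μ₀I/(2πd). Distances are d₁ = 0.0367 m and d₂ = 0.0683 m.
B₁ = 1.66×10⁻⁵ T, B₂ = 6.33×10⁻⁵ T.
Between parallel currents the two contributions point in opposite directions, so they subtract. B = |B₁ − B₂| = |1.66×10⁻⁵ − 6.33×10⁻⁵| = 4.66×10⁻⁵ T.

B ≈ 46.6 μT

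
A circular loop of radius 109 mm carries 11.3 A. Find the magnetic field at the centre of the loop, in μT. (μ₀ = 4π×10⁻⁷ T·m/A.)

At the centre of a circular loop the Biot–Savart law gives B = μ₀I/(2R).
B = (4π×10⁻⁷ × 11.3) / (2 × 0.109) = 6.51×10⁻⁵ T.

B ≈ 65.1 μT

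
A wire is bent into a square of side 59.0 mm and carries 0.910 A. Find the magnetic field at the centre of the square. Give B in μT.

Each side is a finite straight segment at perpendicular distance d = a/(2 tan(π/4)) = 0.0295 m from the centre, with end-angles ±π/4.
One side contributes B₁ = (μ₀I/4πd)·2 sin(π/4) = 4.36×10⁻⁶ T.
All 4 sides add in the same direction: B = 4 × 4.36×10⁻⁶ = 1.74×10⁻⁵ T.

B ≈ 17.4 μT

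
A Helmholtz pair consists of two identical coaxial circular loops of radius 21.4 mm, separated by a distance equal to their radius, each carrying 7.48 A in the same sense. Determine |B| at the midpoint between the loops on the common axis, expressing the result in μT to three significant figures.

B ≈ 314 μT

Each loop contributes B = μ₀IR²/[2(R²+z²)^(3/2)] on the axis, with z measured from that loop.
Loop 1 (z = 0.0107 m): B₁ = 1.57×10⁻⁴ T. Loop 2 (z = 0.0107 m): B₂ = 1.57×10⁻⁴ T.
The fields add: B = B₁ + B₂ = 3.14×10⁻⁴ T.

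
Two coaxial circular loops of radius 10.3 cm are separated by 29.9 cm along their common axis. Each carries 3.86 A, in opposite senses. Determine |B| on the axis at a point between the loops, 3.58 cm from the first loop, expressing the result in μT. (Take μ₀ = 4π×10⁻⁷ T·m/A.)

B ≈ 18.7 μT

Each loop contributes B = μ₀IR²/[2(R²+z²)^(3/2)] on the axis, with z measured from that loop.
Loop 1 (z = 0.0358 m): B₁ = 1.98×10⁻⁵ T. Loop 2 (z = 0.2632 m): B₂ = 1.14×10⁻⁶ T.
The fields oppose: B = |B₁ − B₂| = 1.87×10⁻⁵ T.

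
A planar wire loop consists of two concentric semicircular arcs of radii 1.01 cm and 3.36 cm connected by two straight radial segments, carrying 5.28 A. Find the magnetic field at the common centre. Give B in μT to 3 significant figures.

The radial connectors point toward the centre, so dl × r̂ = 0 and they contribute nothing.
Each semicircle gives μ₀I/(4R): inner arc 1.64×10⁻⁴ T, outer arc 4.94×10⁻⁵ T.
The two arcs carry current in opposite angular senses, so their fields oppose: B = |1.64×10⁻⁴ − 4.94×10⁻⁵| = 1.15×10⁻⁴ T.

B ≈ 115 μT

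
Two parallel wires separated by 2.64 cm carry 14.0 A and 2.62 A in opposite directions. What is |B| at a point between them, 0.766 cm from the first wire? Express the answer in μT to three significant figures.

Each long wire gives B = μ₀I/(2πd). Distances are d₁ = 0.00766 m and d₂ = 0.01874 m.
B₁ = 3.66×10⁻⁴ T, B₂ = 2.80×10⁻⁵ T.
Between antiparallel currents both contributions point the same way, so they add. B = B₁ + B₂ = 3.66×10⁻⁴ + 2.80×10⁻⁵ = 3.93×10⁻⁴ T.

B ≈ 393 μT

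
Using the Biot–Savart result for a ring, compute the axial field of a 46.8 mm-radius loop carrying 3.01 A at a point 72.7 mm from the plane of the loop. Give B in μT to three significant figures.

On the axis of a circular loop, B = μ₀IR² / [2(R²+z²)^(3/2)].
R² + z² = (0.0468)² + (0.0727)² = 0.007476 m², and (R²+z²)^(3/2) = 6.46×10⁻⁴ m³.
B = (4π×10⁻⁷ × 3.01 × 0.00219) / (2 × 6.46×10⁻⁴) = 6.41×10⁻⁶ T.

B ≈ 6.41 μT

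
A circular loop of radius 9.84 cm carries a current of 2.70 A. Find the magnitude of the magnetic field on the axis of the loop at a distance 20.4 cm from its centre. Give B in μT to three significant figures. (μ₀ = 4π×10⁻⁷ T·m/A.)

B ≈ 1.41 μT

On the axis of a circular loop, B = μ₀IR² / [2(R²+z²)^(3/2)].
R² + z² = (0.0984)² + (0.204)² = 0.0513 m², and (R²+z²)^(3/2) = 1.16×10⁻² m³.
B = (4π×10⁻⁷ × 2.70 × 0.009683) / (2 × 1.16×10⁻²) = 1.41×10⁻⁶ T.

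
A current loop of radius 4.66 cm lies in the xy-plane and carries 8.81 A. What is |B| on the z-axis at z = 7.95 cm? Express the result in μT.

B ≈ 15.4 μT

On the axis of a circular loop, B = μ₀IR² / [2(R²+z²)^(3/2)].
R² + z² = (0.0466)² + (0.0795)² = 0.008492 m², and (R²+z²)^(3/2) = 7.83×10⁻⁴ m³.
B = (4π×10⁻⁷ × 8.81 × 0.002172) / (2 × 7.83×10⁻⁴) = 1.54×10⁻⁵ T.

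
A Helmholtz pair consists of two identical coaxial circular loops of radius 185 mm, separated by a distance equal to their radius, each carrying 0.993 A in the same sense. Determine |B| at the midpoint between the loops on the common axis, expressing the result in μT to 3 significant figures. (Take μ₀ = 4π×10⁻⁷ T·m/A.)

Each loop contributes B = μ₀IR²/[2(R²+z²)^(3/2)] on the axis, with z measured from that loop.
Loop 1 (z = 0.0925 m): B₁ = 2.41×10⁻⁶ T. Loop 2 (z = 0.0925 m): B₂ = 2.41×10⁻⁶ T.
The fields add: B = B₁ + B₂ = 4.83×10⁻⁶ T.

B ≈ 4.83 μT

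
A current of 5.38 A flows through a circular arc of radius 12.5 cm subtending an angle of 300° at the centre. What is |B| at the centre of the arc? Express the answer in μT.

The Biot–Savart field of a circular arc at its centre is B = μ₀Iφ/(4πR), with φ = 5.236 rad.
B = (4π×10⁻⁷ × 5.38 × 5.236) / (4π × 0.125) = 2.25×10⁻⁵ T.

B ≈ 22.5 μT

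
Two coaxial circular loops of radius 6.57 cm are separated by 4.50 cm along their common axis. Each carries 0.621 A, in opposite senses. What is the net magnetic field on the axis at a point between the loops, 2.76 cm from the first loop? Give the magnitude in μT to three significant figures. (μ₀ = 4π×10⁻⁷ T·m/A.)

B ≈ 0.711 μT

Each loop contributes B = μ₀IR²/[2(R²+z²)^(3/2)] on the axis, with z measured from that loop.
Loop 1 (z = 0.0276 m): B₁ = 4.65×10⁻⁶ T. Loop 2 (z = 0.0174 m): B₂ = 5.36×10⁻⁶ T.
The fields oppose: B = |B₁ − B₂| = 7.11×10⁻⁷ T.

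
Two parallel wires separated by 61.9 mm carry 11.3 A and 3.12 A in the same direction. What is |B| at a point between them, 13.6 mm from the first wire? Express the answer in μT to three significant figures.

B ≈ 153 μT

Each long wire gives B = μ₀I/(2πd). Distances are d₁ = 0.0136 m and d₂ = 0.0483 m.
B₁ = 1.66×10⁻⁴ T, B₂ = 1.29×10⁻⁵ T.
Between parallel currents the two contributions point in opposite directions, so they subtract. B = |B₁ − B₂| = |1.66×10⁻⁴ − 1.29×10⁻⁵| = 1.53×10⁻⁴ T.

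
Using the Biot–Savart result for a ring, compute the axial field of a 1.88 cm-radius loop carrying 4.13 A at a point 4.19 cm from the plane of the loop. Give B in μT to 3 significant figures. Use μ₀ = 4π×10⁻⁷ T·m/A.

B ≈ 9.47 μT

On the axis of a circular loop, B = μ₀IR² / [2(R²+z²)^(3/2)].
R² + z² = (0.0188)² + (0.0419)² = 0.002109 m², and (R²+z²)^(3/2) = 9.69×10⁻⁵ m³.
B = (4π×10⁻⁷ × 4.13 × 0.0003534) / (2 × 9.69×10⁻⁵) = 9.47×10⁻⁶ T.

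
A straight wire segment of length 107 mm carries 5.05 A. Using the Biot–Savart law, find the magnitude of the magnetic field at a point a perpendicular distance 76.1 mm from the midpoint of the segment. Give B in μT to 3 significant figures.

For a finite straight segment, B = (μ₀I/4πd)(sinθ₁ + sinθ₂), where θ₁, θ₂ are the angles from the perpendicular to each end.
The perpendicular from the point meets the wire at its midpoint, so each end is L/2 = 0.0535 m away along the wire.
sinθ₁ = 0.0535/√(0.0535²+0.0761²) = 0.5751; sinθ₂ = 0.0535/√(0.0535²+0.0761²) = 0.5751.
B = (4π×10⁻⁷ × 5.05) / (4π × 0.0761) × (0.5751 + 0.5751) = 7.63×10⁻⁶ T.

B ≈ 7.63 μT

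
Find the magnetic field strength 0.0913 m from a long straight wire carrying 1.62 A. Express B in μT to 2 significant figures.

B ≈ 3.5 μT

For an infinitely long straight wire, B = μ₀I/(2πd).
B = (4π×10⁻⁷ × 1.62) / (2π × 0.0913) = 3.55×10⁻⁶ T.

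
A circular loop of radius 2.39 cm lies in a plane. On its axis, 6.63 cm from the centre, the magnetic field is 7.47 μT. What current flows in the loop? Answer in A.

On the axis of a loop, B = μ₀IR²/[2(R²+z²)^(3/2)], so I = 2B(R²+z²)^(3/2)/(μ₀R²).
R² + z² = 0.0005712 + 0.004396 = 0.004967 m²; raised to 3/2 gives 3.50×10⁻⁴ m³.
I = 2 × 7.47×10⁻⁶ × 3.50×10⁻⁴ / (1.26×10⁻⁶ × 0.0005712) = 7.29 A.

I ≈ 7.29 A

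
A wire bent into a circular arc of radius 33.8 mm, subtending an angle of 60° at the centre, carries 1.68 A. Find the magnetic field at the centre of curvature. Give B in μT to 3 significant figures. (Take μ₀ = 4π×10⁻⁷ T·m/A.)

The Biot–Savart field of a circular arc at its centre is B = μ₀Iφ/(4πR), with φ = 1.047 rad.
B = (4π×10⁻⁷ × 1.68 × 1.047) / (4π × 0.0338) = 5.21×10⁻⁶ T.

B ≈ 5.21 μT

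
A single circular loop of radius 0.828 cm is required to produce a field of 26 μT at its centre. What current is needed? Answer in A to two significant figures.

At the centre of a circular loop B = μ₀I/(2R), so I = 2RB/μ₀.
With R = 0.00828 m, I = 2 × 0.00828 × 2.60×10⁻⁵ / (4π×10⁻⁷) = 0.343 A.

I ≈ 0.34 A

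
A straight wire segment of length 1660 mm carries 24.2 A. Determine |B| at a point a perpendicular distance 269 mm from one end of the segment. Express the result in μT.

B ≈ 8.88 μT

For a finite straight segment, B = (μ₀I/4πd)(sinθ₁ + sinθ₂), where θ₁, θ₂ are the angles from the perpendicular to each end.
The perpendicular foot is at one end, so the two end-offsets along the wire are 0 and L = 1.66 m.
sinθ₁ = 0/√(0²+0.269²) = 0.0000; sinθ₂ = 1.66/√(1.66²+0.269²) = 0.9871.
B = (4π×10⁻⁷ × 24.2) / (4π × 0.269) × (0.0000 + 0.9871) = 8.88×10⁻⁶ T.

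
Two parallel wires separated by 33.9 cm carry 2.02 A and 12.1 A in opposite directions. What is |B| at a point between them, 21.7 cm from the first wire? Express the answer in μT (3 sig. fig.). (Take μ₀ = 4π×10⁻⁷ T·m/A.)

B ≈ 21.7 μT

Each long wire gives B = μ₀I/(2πd). Distances are d₁ = 0.217 m and d₂ = 0.122 m.
B₁ = 1.86×10⁻⁶ T, B₂ = 1.98×10⁻⁵ T.
Between antiparallel currents both contributions point the same way, so they add. B = B₁ + B₂ = 1.86×10⁻⁶ + 1.98×10⁻⁵ = 2.17×10⁻⁵ T.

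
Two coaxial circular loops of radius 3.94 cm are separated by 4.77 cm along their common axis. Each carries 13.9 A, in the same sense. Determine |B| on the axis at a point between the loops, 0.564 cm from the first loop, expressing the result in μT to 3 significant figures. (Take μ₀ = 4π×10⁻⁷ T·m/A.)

B ≈ 286 μT

Each loop contributes B = μ₀IR²/[2(R²+z²)^(3/2)] on the axis, with z measured from that loop.
Loop 1 (z = 0.00564 m): B₁ = 2.15×10⁻⁴ T. Loop 2 (z = 0.04206 m): B₂ = 7.08×10⁻⁵ T.
The fields add: B = B₁ + B₂ = 2.86×10⁻⁴ T.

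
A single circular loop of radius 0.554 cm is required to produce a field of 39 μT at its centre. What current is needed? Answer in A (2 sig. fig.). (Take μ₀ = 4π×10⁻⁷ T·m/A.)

I ≈ 0.34 A

At the centre of a circular loop B = μ₀I/(2R), so I = 2RB/μ₀.
With R = 0.00554 m, I = 2 × 0.00554 × 3.90×10⁻⁵ / (4π×10⁻⁷) = 0.344 A.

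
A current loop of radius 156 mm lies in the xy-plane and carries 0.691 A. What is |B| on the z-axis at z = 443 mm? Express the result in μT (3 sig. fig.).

On the axis of a circular loop, B = μ₀IR² / [2(R²+z²)^(3/2)].
R² + z² = (0.156)² + (0.443)² = 0.2206 m², and (R²+z²)^(3/2) = 0.104 m³.
B = (4π×10⁻⁷ × 0.691 × 0.02434) / (2 × 0.104) = 1.02×10⁻⁷ T.

B ≈ 0.102 μT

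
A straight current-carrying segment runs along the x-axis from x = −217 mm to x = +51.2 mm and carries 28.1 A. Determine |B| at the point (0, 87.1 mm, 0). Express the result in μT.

B ≈ 46.3 μT

For a finite straight segment, B = (μ₀I/4πd)(sinθ₁ + sinθ₂), where θ₁, θ₂ are the angles from the perpendicular to each end.
The perpendicular distance is d = 0.0871 m; the end-offsets along the wire are a = 0.217 m and b = 0.0512 m.
sinθ₁ = 0.217/√(0.217²+0.0871²) = 0.9280; sinθ₂ = 0.0512/√(0.0512²+0.0871²) = 0.5068.
B = (4π×10⁻⁷ × 28.1) / (4π × 0.0871) × (0.9280 + 0.5068) = 4.63×10⁻⁵ T.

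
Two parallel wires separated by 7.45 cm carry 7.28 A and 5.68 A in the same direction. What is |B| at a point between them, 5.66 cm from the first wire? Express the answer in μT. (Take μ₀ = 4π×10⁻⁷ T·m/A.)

Each long wire gives B = μ₀I/(2πd). Distances are d₁ = 0.0566 m and d₂ = 0.0179 m.
B₁ = 2.57×10⁻⁵ T, B₂ = 6.35×10⁻⁵ T.
Between parallel currents the two contributions point in opposite directions, so they subtract. B = |B₁ − B₂| = |2.57×10⁻⁵ − 6.35×10⁻⁵| = 3.77×10⁻⁵ T.

B ≈ 37.7 μT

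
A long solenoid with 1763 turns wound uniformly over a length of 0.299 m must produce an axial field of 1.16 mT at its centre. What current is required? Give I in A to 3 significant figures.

I ≈ 0.157 A

Inside a long solenoid B = μ₀nI with n = 5896 m⁻¹, so I = B/(μ₀n).
I = 1.16×10⁻³ / (4π×10⁻⁷ × 5896) = 0.157 A.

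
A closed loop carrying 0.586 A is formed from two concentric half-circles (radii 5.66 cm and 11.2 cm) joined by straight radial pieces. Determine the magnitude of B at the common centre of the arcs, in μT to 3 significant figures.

B ≈ 1.61 μT

The radial connectors point toward the centre, so dl × r̂ = 0 and they contribute nothing.
Each semicircle gives μ₀I/(4R): inner arc 3.25×10⁻⁶ T, outer arc 1.64×10⁻⁶ T.
The two arcs carry current in opposite angular senses, so their fields oppose: B = |3.25×10⁻⁶ − 1.64×10⁻⁶| = 1.61×10⁻⁶ T.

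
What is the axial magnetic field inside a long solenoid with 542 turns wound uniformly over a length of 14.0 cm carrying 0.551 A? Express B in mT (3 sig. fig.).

B ≈ 2.68 mT

Inside a long solenoid, B = μ₀nI with n = 3871 turns/m.
B = 4π×10⁻⁷ × 3871 × 0.551 = 2.68×10⁻³ T.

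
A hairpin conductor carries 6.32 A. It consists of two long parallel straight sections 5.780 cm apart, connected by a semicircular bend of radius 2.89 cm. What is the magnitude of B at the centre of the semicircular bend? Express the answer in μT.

B ≈ 112 μT

The semicircular arc contributes B_arc = μ₀I·π/(4πR) = μ₀I/(4R) = 6.87×10⁻⁵ T.
Each semi-infinite lead is at perpendicular distance R = 0.0289 m from the centre, with the perpendicular foot at its near end, so it contributes μ₀I/(4πR); both point the same way, together 4.37×10⁻⁵ T.
Arc and leads all point the same direction: B = 6.87×10⁻⁵ + 4.37×10⁻⁵ = 1.12×10⁻⁴ T.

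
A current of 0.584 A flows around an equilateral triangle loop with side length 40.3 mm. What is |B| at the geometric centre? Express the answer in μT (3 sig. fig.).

B ≈ 26.1 μT

Each side is a finite straight segment at perpendicular distance d = a/(2 tan(π/3)) = 0.01163 m from the centre, with end-angles ±π/3.
One side contributes B₁ = (μ₀I/4πd)·2 sin(π/3) = 8.69×10⁻⁶ T.
All 3 sides add in the same direction: B = 3 × 8.69×10⁻⁶ = 2.61×10⁻⁵ T.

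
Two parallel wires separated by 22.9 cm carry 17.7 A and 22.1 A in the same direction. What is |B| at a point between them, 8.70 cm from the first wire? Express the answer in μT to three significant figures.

Each long wire gives B = μ₀I/(2πd). Distances are d₁ = 0.087 m and d₂ = 0.142 m.
B₁ = 4.07×10⁻⁵ T, B₂ = 3.11×10⁻⁵ T.
Between parallel currents the two contributions point in opposite directions, so they subtract. B = |B₁ − B₂| = |4.07×10⁻⁵ − 3.11×10⁻⁵| = 9.56×10⁻⁶ T.

B ≈ 9.56 μT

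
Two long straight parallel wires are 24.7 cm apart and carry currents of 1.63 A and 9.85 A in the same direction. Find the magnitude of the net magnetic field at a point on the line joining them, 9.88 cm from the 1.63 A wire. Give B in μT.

B ≈ 9.99 μT

Each long wire gives B = μ₀I/(2πd). Distances are d₁ = 0.0988 m and d₂ = 0.1482 m.
B₁ = 3.30×10⁻⁶ T, B₂ = 1.33×10⁻⁵ T.
Between parallel currents the two contributions point in opposite directions, so they subtract. B = |B₁ − B₂| = |3.30×10⁻⁶ − 1.33×10⁻⁵| = 9.99×10⁻⁶ T.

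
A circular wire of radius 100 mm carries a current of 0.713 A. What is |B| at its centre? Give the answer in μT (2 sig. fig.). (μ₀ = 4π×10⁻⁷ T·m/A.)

At the centre of a circular loop the Biot–Savart law gives B = μ₀I/(2R).
B = (4π×10⁻⁷ × 0.713) / (2 × 0.1) = 4.48×10⁻⁶ T.

B ≈ 4.5 μT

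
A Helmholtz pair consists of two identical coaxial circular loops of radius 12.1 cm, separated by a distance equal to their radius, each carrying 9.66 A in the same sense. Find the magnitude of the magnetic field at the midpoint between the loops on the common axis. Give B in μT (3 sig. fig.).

B ≈ 71.8 μT

Each loop contributes B = μ₀IR²/[2(R²+z²)^(3/2)] on the axis, with z measured from that loop.
Loop 1 (z = 0.0605 m): B₁ = 3.59×10⁻⁵ T. Loop 2 (z = 0.0605 m): B₂ = 3.59×10⁻⁵ T.
The fields add: B = B₁ + B₂ = 7.18×10⁻⁵ T.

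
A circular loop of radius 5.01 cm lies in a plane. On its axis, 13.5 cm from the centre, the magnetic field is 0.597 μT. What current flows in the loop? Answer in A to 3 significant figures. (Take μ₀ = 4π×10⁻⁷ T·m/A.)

I ≈ 1.13 A

On the axis of a loop, B = μ₀IR²/[2(R²+z²)^(3/2)], so I = 2B(R²+z²)^(3/2)/(μ₀R²).
R² + z² = 0.00251 + 0.01823 = 0.02074 m²; raised to 3/2 gives 2.99×10⁻³ m³.
I = 2 × 5.97×10⁻⁷ × 2.99×10⁻³ / (1.26×10⁻⁶ × 0.00251) = 1.13 A.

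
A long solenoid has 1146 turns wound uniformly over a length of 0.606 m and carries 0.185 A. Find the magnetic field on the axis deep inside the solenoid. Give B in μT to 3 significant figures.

B ≈ 440 μT

Inside a long solenoid, B = μ₀nI with n = 1891 turns/m.
B = 4π×10⁻⁷ × 1891 × 0.185 = 4.40×10⁻⁴ T.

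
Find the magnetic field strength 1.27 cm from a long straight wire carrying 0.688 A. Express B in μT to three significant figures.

For an infinitely long straight wire, B = μ₀I/(2πd).
B = (4π×10⁻⁷ × 0.688) / (2π × 0.0127) = 1.08×10⁻⁵ T.

B ≈ 10.8 μT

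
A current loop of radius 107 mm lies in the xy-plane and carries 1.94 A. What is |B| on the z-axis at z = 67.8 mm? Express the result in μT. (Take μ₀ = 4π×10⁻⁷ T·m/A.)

On the axis of a circular loop, B = μ₀IR² / [2(R²+z²)^(3/2)].
R² + z² = (0.107)² + (0.0678)² = 0.01605 m², and (R²+z²)^(3/2) = 2.03×10⁻³ m³.
B = (4π×10⁻⁷ × 1.94 × 0.01145) / (2 × 2.03×10⁻³) = 6.87×10⁻⁶ T.

B ≈ 6.87 μT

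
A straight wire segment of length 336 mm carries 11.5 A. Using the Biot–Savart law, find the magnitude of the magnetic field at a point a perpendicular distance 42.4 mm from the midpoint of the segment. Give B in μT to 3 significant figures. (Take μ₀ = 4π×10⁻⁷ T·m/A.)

B ≈ 52.6 μT

For a finite straight segment, B = (μ₀I/4πd)(sinθ₁ + sinθ₂), where θ₁, θ₂ are the angles from the perpendicular to each end.
The perpendicular from the point meets the wire at its midpoint, so each end is L/2 = 0.168 m away along the wire.
sinθ₁ = 0.168/√(0.168²+0.0424²) = 0.9696; sinθ₂ = 0.168/√(0.168²+0.0424²) = 0.9696.
B = (4π×10⁻⁷ × 11.5) / (4π × 0.0424) × (0.9696 + 0.9696) = 5.26×10⁻⁵ T.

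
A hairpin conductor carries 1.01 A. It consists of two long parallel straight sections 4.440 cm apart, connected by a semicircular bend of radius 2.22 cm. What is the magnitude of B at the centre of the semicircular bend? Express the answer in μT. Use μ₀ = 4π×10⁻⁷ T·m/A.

B ≈ 23.4 μT

The semicircular arc contributes B_arc = μ₀I·π/(4πR) = μ₀I/(4R) = 1.43×10⁻⁵ T.
Each semi-infinite lead is at perpendicular distance R = 0.0222 m from the centre, with the perpendicular foot at its near end, so it contributes μ₀I/(4πR); both point the same way, together 9.10×10⁻⁶ T.
Arc and leads all point the same direction: B = 1.43×10⁻⁵ + 9.10×10⁻⁶ = 2.34×10⁻⁵ T.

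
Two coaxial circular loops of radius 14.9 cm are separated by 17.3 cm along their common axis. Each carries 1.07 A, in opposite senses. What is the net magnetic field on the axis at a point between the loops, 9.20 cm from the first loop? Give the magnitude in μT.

B ≈ 0.280 μT

Each loop contributes B = μ₀IR²/[2(R²+z²)^(3/2)] on the axis, with z measured from that loop.
Loop 1 (z = 0.092 m): B₁ = 2.78×10⁻⁶ T. Loop 2 (z = 0.081 m): B₂ = 3.06×10⁻⁶ T.
The fields oppose: B = |B₁ − B₂| = 2.80×10⁻⁷ T.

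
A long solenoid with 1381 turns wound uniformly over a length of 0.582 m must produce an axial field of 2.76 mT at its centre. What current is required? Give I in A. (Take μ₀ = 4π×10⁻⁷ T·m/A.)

I ≈ 0.926 A

Inside a long solenoid B = μ₀nI with n = 2373 m⁻¹, so I = B/(μ₀n).
I = 2.76×10⁻³ / (4π×10⁻⁷ × 2373) = 0.926 A.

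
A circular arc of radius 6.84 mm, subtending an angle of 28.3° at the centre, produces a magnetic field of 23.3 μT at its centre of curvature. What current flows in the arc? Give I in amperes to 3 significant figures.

For a circular arc, B = μ₀Iφ/(4πR) with φ in radians; here φ = 0.4939 rad.
So I = 4πRB/(μ₀φ) = 4π × 0.00684 × 2.33×10⁻⁵ / (4π×10⁻⁷ × 0.4939) = 3.23 A.

I ≈ 3.23 A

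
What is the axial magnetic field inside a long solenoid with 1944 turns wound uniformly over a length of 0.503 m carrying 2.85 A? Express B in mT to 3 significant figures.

B ≈ 13.8 mT

Inside a long solenoid, B = μ₀nI with n = 3865 turns/m.
B = 4π×10⁻⁷ × 3865 × 2.85 = 1.38×10⁻² T.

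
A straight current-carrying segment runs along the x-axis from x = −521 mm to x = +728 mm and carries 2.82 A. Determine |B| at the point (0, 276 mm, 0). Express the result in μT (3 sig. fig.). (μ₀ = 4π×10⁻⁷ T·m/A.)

For a finite straight segment, B = (μ₀I/4πd)(sinθ₁ + sinθ₂), where θ₁, θ₂ are the angles from the perpendicular to each end.
The perpendicular distance is d = 0.276 m; the end-offsets along the wire are a = 0.521 m and b = 0.728 m.
sinθ₁ = 0.521/√(0.521²+0.276²) = 0.8837; sinθ₂ = 0.728/√(0.728²+0.276²) = 0.9351.
B = (4π×10⁻⁷ × 2.82) / (4π × 0.276) × (0.8837 + 0.9351) = 1.86×10⁻⁶ T.

B ≈ 1.86 μT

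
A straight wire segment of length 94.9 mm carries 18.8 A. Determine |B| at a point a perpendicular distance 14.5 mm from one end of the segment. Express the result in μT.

For a finite straight segment, B = (μ₀I/4πd)(sinθ₁ + sinθ₂), where θ₁, θ₂ are the angles from the perpendicular to each end.
The perpendicular foot is at one end, so the two end-offsets along the wire are 0 and L = 0.0949 m.
sinθ₁ = 0/√(0²+0.0145²) = 0.0000; sinθ₂ = 0.0949/√(0.0949²+0.0145²) = 0.9885.
B = (4π×10⁻⁷ × 18.8) / (4π × 0.0145) × (0.0000 + 0.9885) = 1.28×10⁻⁴ T.

B ≈ 128 μT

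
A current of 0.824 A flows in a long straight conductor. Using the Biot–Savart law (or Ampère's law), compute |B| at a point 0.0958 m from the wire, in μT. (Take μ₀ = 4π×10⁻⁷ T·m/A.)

For an infinitely long straight wire, B = μ₀I/(2πd).
B = (4π×10⁻⁷ × 0.824) / (2π × 0.0958) = 1.72×10⁻⁶ T.

B ≈ 1.72 μT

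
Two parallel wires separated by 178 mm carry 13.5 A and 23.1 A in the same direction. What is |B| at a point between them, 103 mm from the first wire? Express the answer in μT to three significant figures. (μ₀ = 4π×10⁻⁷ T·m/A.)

Each long wire gives B = μ₀I/(2πd). Distances are d₁ = 0.103 m and d₂ = 0.075 m.
B₁ = 2.62×10⁻⁵ T, B₂ = 6.16×10⁻⁵ T.
Between parallel currents the two contributions point in opposite directions, so they subtract. B = |B₁ − B₂| = |2.62×10⁻⁵ − 6.16×10⁻⁵| = 3.54×10⁻⁵ T.

B ≈ 35.4 μT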